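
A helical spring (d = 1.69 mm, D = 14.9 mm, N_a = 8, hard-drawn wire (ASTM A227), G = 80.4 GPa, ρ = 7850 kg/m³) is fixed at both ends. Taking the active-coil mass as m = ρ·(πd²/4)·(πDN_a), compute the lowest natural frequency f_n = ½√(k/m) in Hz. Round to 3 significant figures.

k = Gd⁴/(8D³N_a) = (80.4×10³)(1.69⁴)/(8·14.9³·8) = 3.0979 N/mm = 3097.9 N/m
Wire length L = πDN_a = π·14.9·8 = 374.48 mm
m = ρ·(πd²/4)·L = 7850 × 2.2432×10⁻⁶ m² × 0.37448 m = 0.0065942 kg
f_n = ½√(k/m) = 0.5·√(3097.9/0.0065942) = 0.5·√(4.6979e+05) = 342.71 Hz

343 Hz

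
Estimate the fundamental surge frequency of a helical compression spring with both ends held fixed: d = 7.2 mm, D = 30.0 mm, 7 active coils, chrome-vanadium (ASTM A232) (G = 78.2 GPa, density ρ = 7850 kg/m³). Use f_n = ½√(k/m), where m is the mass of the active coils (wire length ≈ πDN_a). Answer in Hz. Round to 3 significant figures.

406 Hz

k = Gd⁴/(8D³N_a) = (78.2×10³)(7.2⁴)/(8·30.0³·7) = 138.99 N/mm = 1.3899e+05 N/m
Wire length L = πDN_a = π·30.0·7 = 659.73 mm
m = ρ·(πd²/4)·L = 7850 × 40.715×10⁻⁶ m² × 0.65973 m = 0.21086 kg
f_n = ½√(k/m) = 0.5·√(1.3899e+05/0.21086) = 0.5·√(6.5916e+05) = 405.94 Hz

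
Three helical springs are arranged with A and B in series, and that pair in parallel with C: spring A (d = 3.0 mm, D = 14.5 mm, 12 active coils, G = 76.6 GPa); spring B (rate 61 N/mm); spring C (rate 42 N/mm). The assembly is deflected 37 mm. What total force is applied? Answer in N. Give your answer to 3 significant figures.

2140 N

k_A = Gd⁴/(8D³N_a) = (76.6×10³)(3.0⁴)/(8·14.5³·12) = 21.2 N/mm
Springs A,B series: k_AB = 1/(1/21.2+1/61) = 15.732 N/mm; parallel with C: k_eq = 15.732+42 = 57.732 N/mm
F = k_eq·δ = 57.732·37 = 2136.1 N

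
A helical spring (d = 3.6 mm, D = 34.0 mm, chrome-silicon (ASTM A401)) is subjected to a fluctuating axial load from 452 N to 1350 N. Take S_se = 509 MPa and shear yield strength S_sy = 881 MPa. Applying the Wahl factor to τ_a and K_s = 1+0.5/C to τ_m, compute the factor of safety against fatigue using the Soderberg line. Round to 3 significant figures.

0.257

C = D/d = 34.0/3.6 = 9.4444; K_W = (4C−1)/(4C−4)+0.615/C = 1.1539; K_s = 1+0.5/C = 1.0529
F_a = (F_max−F_min)/2 = 449 N; F_m = (F_max+F_min)/2 = 901 N
τ_a = K_W·8F_aD/(πd³) = 1.1539 × 833.22 = 961.48 MPa
τ_m = K_s·8F_mD/(πd³) = 1.0529 × 1672 = 1760.5 MPa
Soderberg: 1/n_f = τ_a/S_se + τ_m/S_sy = 961.48/509 + 1760.5/881 = 1.88895 + 1.99832 = 3.8873
n_f = 1/3.8873 = 0.2572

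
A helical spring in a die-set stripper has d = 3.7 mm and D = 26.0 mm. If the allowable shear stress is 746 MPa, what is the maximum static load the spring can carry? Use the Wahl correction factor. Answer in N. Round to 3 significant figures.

C = D/d = 26.0/3.7 = 7.0270
K_W = (4C−1)/(4C−4) + 0.615/C = 27.108/24.108 + 0.0875 = 1.2120
τ_max = K·8FD/(πd³) → F_max = τ_allow·πd³/(8DK)
F_max = 746·π·3.7³/(8·26.0·1.2120) = 1.1871e+05/252.09 = 470.92 N

471 N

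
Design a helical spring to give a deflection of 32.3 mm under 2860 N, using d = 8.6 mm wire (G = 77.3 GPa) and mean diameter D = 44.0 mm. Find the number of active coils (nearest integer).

Required rate k = F/δ = 2860/32.3 = 88.545 N/mm
N_a = Gd⁴/(8D³k) = (77.3×10³ × 8.6⁴)/(8 × 44.0³ × 88.545)
    = 4.22837e+08 / 6.03409e+07 = 7.007 → 7 coils

7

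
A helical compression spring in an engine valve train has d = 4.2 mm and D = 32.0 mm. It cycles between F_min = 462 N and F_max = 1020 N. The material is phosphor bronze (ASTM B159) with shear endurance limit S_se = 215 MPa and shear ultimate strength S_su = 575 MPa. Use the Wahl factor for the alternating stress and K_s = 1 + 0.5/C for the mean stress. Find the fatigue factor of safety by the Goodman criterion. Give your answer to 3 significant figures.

0.311

C = D/d = 32.0/4.2 = 7.6190; K_W = (4C−1)/(4C−4)+0.615/C = 1.1940; K_s = 1+0.5/C = 1.0656
F_a = (F_max−F_min)/2 = 279 N; F_m = (F_max+F_min)/2 = 741 N
τ_a = K_W·8F_aD/(πd³) = 1.1940 × 306.86 = 366.4 MPa
τ_m = K_s·8F_mD/(πd³) = 1.0656 × 815.01 = 868.49 MPa
Goodman: 1/n_f = τ_a/S_se + τ_m/S_su = 366.4/215 + 868.49/575 = 1.70421 + 1.51042 = 3.2146
n_f = 1/3.2146 = 0.3111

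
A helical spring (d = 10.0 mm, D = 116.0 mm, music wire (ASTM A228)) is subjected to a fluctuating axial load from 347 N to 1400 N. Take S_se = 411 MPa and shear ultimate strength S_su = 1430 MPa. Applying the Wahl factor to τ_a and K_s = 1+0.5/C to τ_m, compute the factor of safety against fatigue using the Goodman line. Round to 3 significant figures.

C = D/d = 116.0/10.0 = 11.6000; K_W = (4C−1)/(4C−4)+0.615/C = 1.1238; K_s = 1+0.5/C = 1.0431
F_a = (F_max−F_min)/2 = 526.5 N; F_m = (F_max+F_min)/2 = 873.5 N
τ_a = K_W·8F_aD/(πd³) = 1.1238 × 155.52 = 174.77 MPa
τ_m = K_s·8F_mD/(πd³) = 1.0431 × 258.02 = 269.15 MPa
Goodman: 1/n_f = τ_a/S_se + τ_m/S_su = 174.77/411 + 269.15/1430 = 0.42524 + 0.18821 = 0.61345
n_f = 1/0.61345 = 1.63

1.63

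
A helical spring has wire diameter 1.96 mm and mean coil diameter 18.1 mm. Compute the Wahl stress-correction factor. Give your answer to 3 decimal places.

C = D/d = 18.1/1.96 = 9.2347
K_W = (4C−1)/(4C−4) + 0.615/C = 35.939/32.939 + 0.0666 = 1.1577

1.158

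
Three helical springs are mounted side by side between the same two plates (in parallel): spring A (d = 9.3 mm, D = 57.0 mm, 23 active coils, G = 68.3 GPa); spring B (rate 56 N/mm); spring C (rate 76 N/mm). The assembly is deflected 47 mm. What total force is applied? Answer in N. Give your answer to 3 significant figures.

k_A = Gd⁴/(8D³N_a) = (68.3×10³)(9.3⁴)/(8·57.0³·23) = 14.994 N/mm
Parallel: k_eq = 14.994 + 56 + 76 = 146.99 N/mm
F = k_eq·δ = 146.99·47 = 6908.7 N

6910 N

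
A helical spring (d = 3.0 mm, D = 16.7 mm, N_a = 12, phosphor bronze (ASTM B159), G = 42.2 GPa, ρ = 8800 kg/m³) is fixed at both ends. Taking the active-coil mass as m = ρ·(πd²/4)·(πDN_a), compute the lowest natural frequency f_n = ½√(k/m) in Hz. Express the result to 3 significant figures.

221 Hz

k = Gd⁴/(8D³N_a) = (42.2×10³)(3.0⁴)/(8·16.7³·12) = 7.645 N/mm = 7645 N/m
Wire length L = πDN_a = π·16.7·12 = 629.58 mm
m = ρ·(πd²/4)·L = 8800 × 7.0686×10⁻⁶ m² × 0.62958 m = 0.039162 kg
f_n = ½√(k/m) = 0.5·√(7645/0.039162) = 0.5·√(1.9522e+05) = 220.92 Hz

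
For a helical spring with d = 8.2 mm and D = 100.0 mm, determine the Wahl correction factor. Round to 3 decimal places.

1.117

C = D/d = 100.0/8.2 = 12.1951
K_W = (4C−1)/(4C−4) + 0.615/C = 47.780/44.780 + 0.0504 = 1.1174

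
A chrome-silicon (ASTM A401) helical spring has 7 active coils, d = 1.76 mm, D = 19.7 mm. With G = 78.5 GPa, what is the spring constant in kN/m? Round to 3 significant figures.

k = Gd⁴/(8D³N_a) = (78.5×10³ × 1.76⁴) / (8 × 19.7³ × 7)
  = 753217 / 428141 = 1.7593 N/mm

1.76 kN/m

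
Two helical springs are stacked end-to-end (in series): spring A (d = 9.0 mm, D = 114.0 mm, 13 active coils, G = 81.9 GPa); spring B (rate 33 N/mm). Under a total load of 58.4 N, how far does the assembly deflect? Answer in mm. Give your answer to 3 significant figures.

k_A = Gd⁴/(8D³N_a) = (81.9×10³)(9.0⁴)/(8·114.0³·13) = 3.4874 N/mm
Series: 1/k_eq = 1/3.4874 + 1/33 = 0.31705; k_eq = 3.1541 N/mm
δ = F/k_eq = 58.4/3.1541 = 18.516 mm

18.5 mm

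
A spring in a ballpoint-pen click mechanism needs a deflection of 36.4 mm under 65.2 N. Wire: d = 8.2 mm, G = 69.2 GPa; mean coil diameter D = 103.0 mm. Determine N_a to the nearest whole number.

20

Required rate k = F/δ = 65.2/36.4 = 1.7912 N/mm
N_a = Gd⁴/(8D³k) = (69.2×10³ × 8.2⁴)/(8 × 103.0³ × 1.7912)
    = 3.12868e+08 / 1.56584e+07 = 19.98 → 20 coils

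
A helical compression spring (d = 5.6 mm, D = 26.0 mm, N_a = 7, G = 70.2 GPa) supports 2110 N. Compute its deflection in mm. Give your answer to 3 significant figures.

30.1 mm

k = Gd⁴/(8D³N_a) = (70.2×10³)(5.6⁴)/(8·26.0³·7) = 70.142 N/mm
δ = F/k = 2110 / 70.142 = 30.082 mm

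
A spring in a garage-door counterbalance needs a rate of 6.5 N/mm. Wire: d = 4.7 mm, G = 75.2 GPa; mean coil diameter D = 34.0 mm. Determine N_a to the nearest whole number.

18

N_a = Gd⁴/(8D³k) = (75.2×10³ × 4.7⁴)/(8 × 34.0³ × 6.5)
    = 3.66952e+07 / 2.04381e+06 = 17.95 → 18 coils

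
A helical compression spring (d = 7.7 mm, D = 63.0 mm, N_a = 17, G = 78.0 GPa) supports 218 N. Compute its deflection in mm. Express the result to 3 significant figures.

k = Gd⁴/(8D³N_a) = (78.0×10³)(7.7⁴)/(8·63.0³·17) = 8.063 N/mm
δ = F/k = 218 / 8.063 = 27.037 mm

27.0 mm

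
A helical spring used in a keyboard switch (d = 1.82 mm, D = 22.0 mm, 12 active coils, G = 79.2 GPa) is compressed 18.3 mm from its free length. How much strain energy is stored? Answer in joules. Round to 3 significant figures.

k = Gd⁴/(8D³N_a) = (79.2×10³)(1.82⁴)/(8·22.0³·12) = 0.8501 N/mm
U = ½kδ² = 0.5 × 0.8501 × 18.3² = 142.35 N·mm = 0.14235 J

0.142 J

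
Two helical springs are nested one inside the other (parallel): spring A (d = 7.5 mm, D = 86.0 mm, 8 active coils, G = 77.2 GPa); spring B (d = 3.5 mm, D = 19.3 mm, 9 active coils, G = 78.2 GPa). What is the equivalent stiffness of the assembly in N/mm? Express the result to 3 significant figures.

28.7 N/mm

k_A = Gd⁴/(8D³N_a) = (77.2×10³)(7.5⁴)/(8·86.0³·8) = 6.0005 N/mm
k_B = Gd⁴/(8D³N_a) = (78.2×10³)(3.5⁴)/(8·19.3³·9) = 22.671 N/mm
Parallel: k_eq = 6.0005 + 22.671 = 28.672 N/mm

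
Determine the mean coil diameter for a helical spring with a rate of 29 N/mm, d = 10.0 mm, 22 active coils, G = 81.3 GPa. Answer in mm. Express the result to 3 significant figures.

D = (Gd⁴/(8N_a·k))^(1/3) = (81.3×10³·10.0⁴/(8·22·29))^(1/3)
  = (159287)^(1/3) = 54.2076 mm

54.2 mm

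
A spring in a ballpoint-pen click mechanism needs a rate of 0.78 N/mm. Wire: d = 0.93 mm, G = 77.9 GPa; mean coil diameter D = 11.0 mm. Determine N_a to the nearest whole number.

N_a = Gd⁴/(8D³k) = (77.9×10³ × 0.93⁴)/(8 × 11.0³ × 0.78)
    = 58273.3 / 8305.44 = 7.016 → 7 coils

7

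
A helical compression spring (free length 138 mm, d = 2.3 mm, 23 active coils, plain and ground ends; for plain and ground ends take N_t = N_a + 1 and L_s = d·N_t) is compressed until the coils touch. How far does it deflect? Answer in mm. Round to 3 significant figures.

82.8 mm

N_t = 24; L_s = 2.3·24 = 55.2 mm
δ_solid = L₀ − L_s = 138 − 55.2 = 82.8 mm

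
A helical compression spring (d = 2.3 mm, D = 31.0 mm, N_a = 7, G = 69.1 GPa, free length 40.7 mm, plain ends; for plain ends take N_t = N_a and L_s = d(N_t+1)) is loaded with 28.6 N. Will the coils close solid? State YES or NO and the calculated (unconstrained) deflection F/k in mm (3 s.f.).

YES, δ = 24.7 mm

k = Gd⁴/(8D³N_a) = (69.1×10³)(2.3⁴)/(8·31.0³·7) = 1.1591 N/mm
N_t = 7; L_s = 2.3·8 = 18.4 mm; δ_solid = L₀ − L_s = 40.7 − 18.4 = 22.3 mm
δ = F/k = 28.6/1.1591 = 24.675 mm
δ ≥ δ_solid → spring goes solid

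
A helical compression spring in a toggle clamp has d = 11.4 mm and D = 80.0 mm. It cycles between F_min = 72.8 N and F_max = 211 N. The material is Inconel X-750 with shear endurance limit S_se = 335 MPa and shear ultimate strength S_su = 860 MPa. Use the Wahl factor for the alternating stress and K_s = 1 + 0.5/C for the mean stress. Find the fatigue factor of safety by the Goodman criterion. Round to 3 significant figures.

17.0

C = D/d = 80.0/11.4 = 7.0175; K_W = (4C−1)/(4C−4)+0.615/C = 1.2123; K_s = 1+0.5/C = 1.0713
F_a = (F_max−F_min)/2 = 69.1 N; F_m = (F_max+F_min)/2 = 141.9 N
τ_a = K_W·8F_aD/(πd³) = 1.2123 × 9.5015 = 11.518 MPa
τ_m = K_s·8F_mD/(πd³) = 1.0713 × 19.512 = 20.902 MPa
Goodman: 1/n_f = τ_a/S_se + τ_m/S_su = 11.518/335 + 20.902/860 = 0.03438 + 0.02430 = 0.058688
n_f = 1/0.058688 = 17.04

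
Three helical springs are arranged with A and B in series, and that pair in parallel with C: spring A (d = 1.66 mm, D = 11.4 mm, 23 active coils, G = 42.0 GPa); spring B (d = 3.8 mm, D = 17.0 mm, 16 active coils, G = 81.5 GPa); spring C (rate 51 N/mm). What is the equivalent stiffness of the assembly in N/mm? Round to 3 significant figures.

k_A = Gd⁴/(8D³N_a) = (42.0×10³)(1.66⁴)/(8·11.4³·23) = 1.1699 N/mm
k_B = Gd⁴/(8D³N_a) = (81.5×10³)(3.8⁴)/(8·17.0³·16) = 27.023 N/mm
Springs A,B series: k_AB = 1/(1/1.1699+1/27.023) = 1.1214 N/mm; parallel with C: k_eq = 1.1214+51 = 52.121 N/mm

52.1 N/mm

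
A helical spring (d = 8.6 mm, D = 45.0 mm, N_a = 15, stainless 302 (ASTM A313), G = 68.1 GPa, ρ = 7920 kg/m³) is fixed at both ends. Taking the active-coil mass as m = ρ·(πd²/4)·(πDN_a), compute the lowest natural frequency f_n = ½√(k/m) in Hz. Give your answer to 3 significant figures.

93.4 Hz

k = Gd⁴/(8D³N_a) = (68.1×10³)(8.6⁴)/(8·45.0³·15) = 34.066 N/mm = 34066 N/m
Wire length L = πDN_a = π·45.0·15 = 2120.6 mm
m = ρ·(πd²/4)·L = 7920 × 58.088×10⁻⁶ m² × 2.1206 m = 0.97559 kg
f_n = ½√(k/m) = 0.5·√(34066/0.97559) = 0.5·√(34919) = 93.433 Hz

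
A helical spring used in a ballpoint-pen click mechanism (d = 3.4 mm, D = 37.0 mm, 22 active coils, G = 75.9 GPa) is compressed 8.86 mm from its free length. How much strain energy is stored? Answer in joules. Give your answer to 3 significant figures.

0.0447 J

k = Gd⁴/(8D³N_a) = (75.9×10³)(3.4⁴)/(8·37.0³·22) = 1.1377 N/mm
U = ½kδ² = 0.5 × 1.1377 × 8.86² = 44.656 N·mm = 0.044656 J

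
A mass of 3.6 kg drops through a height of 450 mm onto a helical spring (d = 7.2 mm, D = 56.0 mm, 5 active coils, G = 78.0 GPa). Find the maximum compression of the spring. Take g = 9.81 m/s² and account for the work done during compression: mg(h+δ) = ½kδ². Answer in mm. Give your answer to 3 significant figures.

k = Gd⁴/(8D³N_a) = (78.0×10³)(7.2⁴)/(8·56.0³·5) = 29.84 N/mm
W = mg = 3.6 × 9.81 = 35.316 N
½kδ² − Wδ − Wh = 0 → δ = (W + √(W² + 2kWh))/k
δ = (35.316 + √(1247.2 + 948450))/29.84 = (35.316 + 974.52)/29.84 = 33.842 mm

33.8 mm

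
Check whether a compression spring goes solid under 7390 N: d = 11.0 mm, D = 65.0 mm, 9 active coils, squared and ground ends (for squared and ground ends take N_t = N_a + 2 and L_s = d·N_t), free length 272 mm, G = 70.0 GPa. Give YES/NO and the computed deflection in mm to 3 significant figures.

NO, δ = 143 mm

k = Gd⁴/(8D³N_a) = (70.0×10³)(11.0⁴)/(8·65.0³·9) = 51.832 N/mm
N_t = 11; L_s = 11.0·11 = 121 mm; δ_solid = L₀ − L_s = 272 − 121 = 151 mm
δ = F/k = 7390/51.832 = 142.58 mm
δ < δ_solid → spring does not go solid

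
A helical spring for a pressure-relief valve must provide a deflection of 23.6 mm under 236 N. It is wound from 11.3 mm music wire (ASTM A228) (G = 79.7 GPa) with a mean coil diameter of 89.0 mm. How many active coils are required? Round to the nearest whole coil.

Required rate k = F/δ = 236/23.6 = 10 N/mm
N_a = Gd⁴/(8D³k) = (79.7×10³ × 11.3⁴)/(8 × 89.0³ × 10)
    = 1.29949e+09 / 5.63975e+07 = 23.04 → 23 coils

23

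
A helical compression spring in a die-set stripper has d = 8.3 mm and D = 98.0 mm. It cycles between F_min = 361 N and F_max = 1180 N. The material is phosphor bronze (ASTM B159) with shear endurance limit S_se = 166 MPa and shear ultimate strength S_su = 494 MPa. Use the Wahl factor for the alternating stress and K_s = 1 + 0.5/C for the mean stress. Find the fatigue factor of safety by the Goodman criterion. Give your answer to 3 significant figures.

C = D/d = 98.0/8.3 = 11.8072; K_W = (4C−1)/(4C−4)+0.615/C = 1.1215; K_s = 1+0.5/C = 1.0423
F_a = (F_max−F_min)/2 = 409.5 N; F_m = (F_max+F_min)/2 = 770.5 N
τ_a = K_W·8F_aD/(πd³) = 1.1215 × 178.73 = 200.44 MPa
τ_m = K_s·8F_mD/(πd³) = 1.0423 × 336.28 = 350.52 MPa
Goodman: 1/n_f = τ_a/S_se + τ_m/S_su = 200.44/166 + 350.52/494 = 1.20746 + 0.70956 = 1.917
n_f = 1/1.917 = 0.5216

0.522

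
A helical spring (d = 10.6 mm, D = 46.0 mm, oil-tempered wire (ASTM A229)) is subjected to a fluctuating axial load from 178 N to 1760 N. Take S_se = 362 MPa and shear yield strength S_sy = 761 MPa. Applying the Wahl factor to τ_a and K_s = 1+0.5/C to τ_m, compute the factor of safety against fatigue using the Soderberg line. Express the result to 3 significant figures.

C = D/d = 46.0/10.6 = 4.3396; K_W = (4C−1)/(4C−4)+0.615/C = 1.3663; K_s = 1+0.5/C = 1.1152
F_a = (F_max−F_min)/2 = 791 N; F_m = (F_max+F_min)/2 = 969 N
τ_a = K_W·8F_aD/(πd³) = 1.3663 × 77.796 = 106.29 MPa
τ_m = K_s·8F_mD/(πd³) = 1.1152 × 95.302 = 106.28 MPa
Soderberg: 1/n_f = τ_a/S_se + τ_m/S_sy = 106.29/362 + 106.28/761 = 0.29362 + 0.13966 = 0.43329
n_f = 1/0.43329 = 2.308

2.31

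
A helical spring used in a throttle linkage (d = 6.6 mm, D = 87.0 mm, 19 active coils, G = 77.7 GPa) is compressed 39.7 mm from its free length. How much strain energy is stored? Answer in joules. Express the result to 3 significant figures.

k = Gd⁴/(8D³N_a) = (77.7×10³)(6.6⁴)/(8·87.0³·19) = 1.473 N/mm
U = ½kδ² = 0.5 × 1.473 × 39.7² = 1160.8 N·mm = 1.1608 J

1.16 J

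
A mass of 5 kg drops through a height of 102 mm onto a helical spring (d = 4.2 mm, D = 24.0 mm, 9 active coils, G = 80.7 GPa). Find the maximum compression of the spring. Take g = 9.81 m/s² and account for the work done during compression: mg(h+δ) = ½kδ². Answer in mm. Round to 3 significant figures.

22.0 mm

k = Gd⁴/(8D³N_a) = (80.7×10³)(4.2⁴)/(8·24.0³·9) = 25.229 N/mm
W = mg = 5 × 9.81 = 49.05 N
½kδ² − Wδ − Wh = 0 → δ = (W + √(W² + 2kWh))/k
δ = (49.05 + √(2405.9 + 252449))/25.229 = (49.05 + 504.83)/25.229 = 21.954 mm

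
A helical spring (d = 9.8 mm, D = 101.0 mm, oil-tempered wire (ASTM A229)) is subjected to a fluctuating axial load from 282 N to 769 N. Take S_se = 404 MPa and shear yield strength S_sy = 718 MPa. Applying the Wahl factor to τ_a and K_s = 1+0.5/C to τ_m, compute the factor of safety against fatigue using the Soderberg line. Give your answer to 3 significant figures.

C = D/d = 101.0/9.8 = 10.3061; K_W = (4C−1)/(4C−4)+0.615/C = 1.1403; K_s = 1+0.5/C = 1.0485
F_a = (F_max−F_min)/2 = 243.5 N; F_m = (F_max+F_min)/2 = 525.5 N
τ_a = K_W·8F_aD/(πd³) = 1.1403 × 66.54 = 75.873 MPa
τ_m = K_s·8F_mD/(πd³) = 1.0485 × 143.6 = 150.57 MPa
Soderberg: 1/n_f = τ_a/S_se + τ_m/S_sy = 75.873/404 + 150.57/718 = 0.18780 + 0.20970 = 0.39751
n_f = 1/0.39751 = 2.516

2.52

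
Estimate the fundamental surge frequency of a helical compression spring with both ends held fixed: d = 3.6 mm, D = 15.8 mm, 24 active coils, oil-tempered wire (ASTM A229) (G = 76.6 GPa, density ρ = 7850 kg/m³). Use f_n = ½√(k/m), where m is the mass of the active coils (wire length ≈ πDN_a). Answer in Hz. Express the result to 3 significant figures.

k = Gd⁴/(8D³N_a) = (76.6×10³)(3.6⁴)/(8·15.8³·24) = 16.989 N/mm = 16989 N/m
Wire length L = πDN_a = π·15.8·24 = 1191.3 mm
m = ρ·(πd²/4)·L = 7850 × 10.179×10⁻⁶ m² × 1.1913 m = 0.095188 kg
f_n = ½√(k/m) = 0.5·√(16989/0.095188) = 0.5·√(1.7848e+05) = 211.23 Hz

211 Hz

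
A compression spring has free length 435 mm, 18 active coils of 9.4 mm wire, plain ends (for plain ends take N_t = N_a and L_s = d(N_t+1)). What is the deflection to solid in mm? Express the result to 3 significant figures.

N_t = 18; L_s = 9.4·19 = 178.6 mm
δ_solid = L₀ − L_s = 435 − 178.6 = 256.4 mm

256 mm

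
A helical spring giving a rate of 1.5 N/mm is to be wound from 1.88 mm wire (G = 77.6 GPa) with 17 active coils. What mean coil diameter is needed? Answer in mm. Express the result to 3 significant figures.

16.8 mm

D = (Gd⁴/(8N_a·k))^(1/3) = (77.6×10³·1.88⁴/(8·17·1.5))^(1/3)
  = (4751.85)^(1/3) = 16.8121 mm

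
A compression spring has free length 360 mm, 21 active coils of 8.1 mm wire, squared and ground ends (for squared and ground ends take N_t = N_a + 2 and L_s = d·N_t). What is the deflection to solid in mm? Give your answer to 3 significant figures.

N_t = 23; L_s = 8.1·23 = 186.3 mm
δ_solid = L₀ − L_s = 360 − 186.3 = 173.7 mm

174 mm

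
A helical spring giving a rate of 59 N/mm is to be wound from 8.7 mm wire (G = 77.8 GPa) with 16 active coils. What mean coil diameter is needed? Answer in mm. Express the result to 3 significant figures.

D = (Gd⁴/(8N_a·k))^(1/3) = (77.8×10³·8.7⁴/(8·16·59))^(1/3)
  = (59019.4)^(1/3) = 38.9342 mm

38.9 mm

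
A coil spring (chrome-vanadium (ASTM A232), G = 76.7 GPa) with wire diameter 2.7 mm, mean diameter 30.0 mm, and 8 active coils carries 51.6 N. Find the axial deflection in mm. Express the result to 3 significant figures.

k = Gd⁴/(8D³N_a) = (76.7×10³)(2.7⁴)/(8·30.0³·8) = 2.3589 N/mm
δ = F/k = 51.6 / 2.3589 = 21.875 mm

21.9 mm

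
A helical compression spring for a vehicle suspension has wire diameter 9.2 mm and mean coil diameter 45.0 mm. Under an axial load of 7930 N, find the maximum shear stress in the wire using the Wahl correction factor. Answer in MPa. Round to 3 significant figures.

Spring index C = D/d = 45.0/9.2 = 4.8913
K_W = (4C−1)/(4C−4) + 0.615/C = 18.565/15.565 + 0.1257 = 1.3185
τ₀ = 8FD/(πd³) = 8·7930·45.0/(π·9.2³) = 2.8548e+06/2446.3 = 1167 MPa
τ_max = K·τ₀ = 1.3185 × 1167 = 1538.6 MPa

1540 MPa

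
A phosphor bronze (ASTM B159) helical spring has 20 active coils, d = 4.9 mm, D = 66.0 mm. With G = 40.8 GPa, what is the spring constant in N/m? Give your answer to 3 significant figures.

511 N/m

k = Gd⁴/(8D³N_a) = (40.8×10³ × 4.9⁴) / (8 × 66.0³ × 20)
  = 2.35204e+07 / 4.59994e+07 = 0.51132 N/mm = 511.32 N/m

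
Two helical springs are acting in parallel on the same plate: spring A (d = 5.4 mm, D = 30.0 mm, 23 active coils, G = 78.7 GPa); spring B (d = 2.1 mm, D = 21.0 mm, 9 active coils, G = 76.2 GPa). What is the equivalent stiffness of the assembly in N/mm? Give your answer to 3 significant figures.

k_A = Gd⁴/(8D³N_a) = (78.7×10³)(5.4⁴)/(8·30.0³·23) = 13.47 N/mm
k_B = Gd⁴/(8D³N_a) = (76.2×10³)(2.1⁴)/(8·21.0³·9) = 2.2225 N/mm
Parallel: k_eq = 13.47 + 2.2225 = 15.693 N/mm

15.7 N/mm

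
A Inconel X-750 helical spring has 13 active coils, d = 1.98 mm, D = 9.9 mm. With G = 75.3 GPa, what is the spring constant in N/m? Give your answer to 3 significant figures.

k = Gd⁴/(8D³N_a) = (75.3×10³ × 1.98⁴) / (8 × 9.9³ × 13)
  = 1.15733e+06 / 100911 = 11.469 N/mm = 11469 N/m

11500 N/m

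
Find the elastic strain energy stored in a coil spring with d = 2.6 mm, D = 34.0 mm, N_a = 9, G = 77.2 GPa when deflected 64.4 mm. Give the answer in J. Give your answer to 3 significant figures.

k = Gd⁴/(8D³N_a) = (77.2×10³)(2.6⁴)/(8·34.0³·9) = 1.2466 N/mm
U = ½kδ² = 0.5 × 1.2466 × 64.4² = 2585.1 N·mm = 2.5851 J

2.59 J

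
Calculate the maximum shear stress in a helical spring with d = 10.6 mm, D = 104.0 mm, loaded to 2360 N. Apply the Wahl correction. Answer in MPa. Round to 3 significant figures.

Spring index C = D/d = 104.0/10.6 = 9.8113
K_W = (4C−1)/(4C−4) + 0.615/C = 38.245/35.245 + 0.0627 = 1.1478
τ₀ = 8FD/(πd³) = 8·2360·104.0/(π·10.6³) = 1.96352e+06/3741.7 = 524.77 MPa
τ_max = K·τ₀ = 1.1478 × 524.77 = 602.33 MPa

602 MPa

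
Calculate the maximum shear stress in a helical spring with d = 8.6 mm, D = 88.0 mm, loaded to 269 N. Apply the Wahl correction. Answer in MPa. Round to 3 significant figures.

Spring index C = D/d = 88.0/8.6 = 10.2326
K_W = (4C−1)/(4C−4) + 0.615/C = 39.930/36.930 + 0.0601 = 1.1413
τ₀ = 8FD/(πd³) = 8·269·88.0/(π·8.6³) = 189376/1998.2 = 94.772 MPa
τ_max = K·τ₀ = 1.1413 × 94.772 = 108.17 MPa

108 MPa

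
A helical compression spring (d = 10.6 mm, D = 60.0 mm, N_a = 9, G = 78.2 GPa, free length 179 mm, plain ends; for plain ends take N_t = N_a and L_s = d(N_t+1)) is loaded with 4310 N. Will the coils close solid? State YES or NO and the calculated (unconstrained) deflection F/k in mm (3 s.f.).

NO, δ = 67.9 mm

k = Gd⁴/(8D³N_a) = (78.2×10³)(10.6⁴)/(8·60.0³·9) = 63.481 N/mm
N_t = 9; L_s = 10.6·10 = 106 mm; δ_solid = L₀ − L_s = 179 − 106 = 73 mm
δ = F/k = 4310/63.481 = 67.894 mm
δ < δ_solid → spring does not go solid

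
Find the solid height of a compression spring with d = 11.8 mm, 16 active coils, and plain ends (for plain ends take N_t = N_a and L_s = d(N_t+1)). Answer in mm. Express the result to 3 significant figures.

201 mm

plain ends: N_t = N_a = 16
L_s = d·(N_t+1) = 11.8 × 17 = 200.6 mm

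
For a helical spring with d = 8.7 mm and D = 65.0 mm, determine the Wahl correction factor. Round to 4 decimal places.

1.1982

C = D/d = 65.0/8.7 = 7.4713
K_W = (4C−1)/(4C−4) + 0.615/C = 28.885/25.885 + 0.0823 = 1.1982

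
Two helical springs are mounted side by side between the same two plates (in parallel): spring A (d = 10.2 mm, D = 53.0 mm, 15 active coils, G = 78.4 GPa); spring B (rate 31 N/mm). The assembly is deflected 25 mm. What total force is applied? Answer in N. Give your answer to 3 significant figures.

k_A = Gd⁴/(8D³N_a) = (78.4×10³)(10.2⁴)/(8·53.0³·15) = 47.502 N/mm
Parallel: k_eq = 47.502 + 31 = 78.502 N/mm
F = k_eq·δ = 78.502·25 = 1962.5 N

1960 N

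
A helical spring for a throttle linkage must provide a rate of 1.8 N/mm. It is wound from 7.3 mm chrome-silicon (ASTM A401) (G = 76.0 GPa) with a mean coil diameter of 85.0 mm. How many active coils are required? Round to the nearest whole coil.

24

N_a = Gd⁴/(8D³k) = (76.0×10³ × 7.3⁴)/(8 × 85.0³ × 1.8)
    = 2.15827e+08 / 8.8434e+06 = 24.41 → 24 coils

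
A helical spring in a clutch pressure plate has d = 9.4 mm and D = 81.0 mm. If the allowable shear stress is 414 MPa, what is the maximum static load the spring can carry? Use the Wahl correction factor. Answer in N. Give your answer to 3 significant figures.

C = D/d = 81.0/9.4 = 8.6170
K_W = (4C−1)/(4C−4) + 0.615/C = 33.468/30.468 + 0.0714 = 1.1698
τ_max = K·8FD/(πd³) → F_max = τ_allow·πd³/(8DK)
F_max = 414·π·9.4³/(8·81.0·1.1698) = 1.0803e+06/758.05 = 1425.1 N

1430 N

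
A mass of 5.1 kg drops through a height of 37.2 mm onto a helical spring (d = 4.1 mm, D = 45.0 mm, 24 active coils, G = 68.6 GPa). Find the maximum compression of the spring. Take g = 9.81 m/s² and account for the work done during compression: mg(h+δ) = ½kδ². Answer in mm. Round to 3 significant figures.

119 mm

k = Gd⁴/(8D³N_a) = (68.6×10³)(4.1⁴)/(8·45.0³·24) = 1.108 N/mm
W = mg = 5.1 × 9.81 = 50.031 N
½kδ² − Wδ − Wh = 0 → δ = (W + √(W² + 2kWh))/k
δ = (50.031 + √(2503.1 + 4124.14))/1.108 = (50.031 + 81.408)/1.108 = 118.63 mm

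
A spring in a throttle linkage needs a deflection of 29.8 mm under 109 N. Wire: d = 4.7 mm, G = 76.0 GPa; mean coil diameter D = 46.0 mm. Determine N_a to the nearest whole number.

Required rate k = F/δ = 109/29.8 = 3.6577 N/mm
N_a = Gd⁴/(8D³k) = (76.0×10³ × 4.7⁴)/(8 × 46.0³ × 3.6577)
    = 3.70856e+07 / 2.84822e+06 = 13.02 → 13 coils

13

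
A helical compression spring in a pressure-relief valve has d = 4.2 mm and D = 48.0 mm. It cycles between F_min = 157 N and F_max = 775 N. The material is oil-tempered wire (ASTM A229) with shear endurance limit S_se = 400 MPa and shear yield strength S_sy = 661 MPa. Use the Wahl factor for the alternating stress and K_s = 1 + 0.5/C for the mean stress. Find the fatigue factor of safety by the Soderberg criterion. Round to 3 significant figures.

0.378

C = D/d = 48.0/4.2 = 11.4286; K_W = (4C−1)/(4C−4)+0.615/C = 1.1257; K_s = 1+0.5/C = 1.0437
F_a = (F_max−F_min)/2 = 309 N; F_m = (F_max+F_min)/2 = 466 N
τ_a = K_W·8F_aD/(πd³) = 1.1257 × 509.79 = 573.89 MPa
τ_m = K_s·8F_mD/(πd³) = 1.0437 × 768.81 = 802.45 MPa
Soderberg: 1/n_f = τ_a/S_se + τ_m/S_sy = 573.89/400 + 802.45/661 = 1.43472 + 1.21399 = 2.6487
n_f = 1/2.6487 = 0.3775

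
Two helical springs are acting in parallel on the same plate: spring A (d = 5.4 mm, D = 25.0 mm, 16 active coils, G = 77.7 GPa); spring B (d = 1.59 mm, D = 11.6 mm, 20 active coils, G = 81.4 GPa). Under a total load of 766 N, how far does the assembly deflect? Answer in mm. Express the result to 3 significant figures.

21.8 mm

k_A = Gd⁴/(8D³N_a) = (77.7×10³)(5.4⁴)/(8·25.0³·16) = 33.034 N/mm
k_B = Gd⁴/(8D³N_a) = (81.4×10³)(1.59⁴)/(8·11.6³·20) = 2.0831 N/mm
Parallel: k_eq = 33.034 + 2.0831 = 35.118 N/mm
δ = F/k_eq = 766/35.118 = 21.812 mm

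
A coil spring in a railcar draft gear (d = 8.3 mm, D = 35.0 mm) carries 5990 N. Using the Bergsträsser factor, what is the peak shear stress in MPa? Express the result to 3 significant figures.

Spring index C = D/d = 35.0/8.3 = 4.2169
K_B = (4C+2)/(4C−3) = 18.867/13.867 = 1.3606
τ₀ = 8FD/(πd³) = 8·5990·35.0/(π·8.3³) = 1.6772e+06/1796.3 = 933.69 MPa
τ_max = K·τ₀ = 1.3606 × 933.69 = 1270.3 MPa

1270 MPa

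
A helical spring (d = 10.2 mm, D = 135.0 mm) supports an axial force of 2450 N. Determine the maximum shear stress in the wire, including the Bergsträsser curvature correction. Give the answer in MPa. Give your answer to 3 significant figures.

Spring index C = D/d = 135.0/10.2 = 13.2353
K_B = (4C+2)/(4C−3) = 54.941/49.941 = 1.1001
τ₀ = 8FD/(πd³) = 8·2450·135.0/(π·10.2³) = 2.646e+06/3333.9 = 793.67 MPa
τ_max = K·τ₀ = 1.1001 × 793.67 = 873.13 MPa

873 MPa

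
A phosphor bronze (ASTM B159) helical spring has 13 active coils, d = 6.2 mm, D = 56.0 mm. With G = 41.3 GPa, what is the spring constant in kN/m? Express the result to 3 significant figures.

3.34 kN/m

k = Gd⁴/(8D³N_a) = (41.3×10³ × 6.2⁴) / (8 × 56.0³ × 13)
  = 6.10263e+07 / 1.82641e+07 = 3.3413 N/mm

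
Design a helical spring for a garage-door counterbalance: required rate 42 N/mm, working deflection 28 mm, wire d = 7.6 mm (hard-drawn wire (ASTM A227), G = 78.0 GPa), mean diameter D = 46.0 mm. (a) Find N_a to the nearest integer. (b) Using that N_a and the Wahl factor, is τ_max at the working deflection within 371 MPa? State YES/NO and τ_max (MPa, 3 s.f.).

N_a = Gd⁴/(8D³k) = (78.0×10³)(7.6⁴)/(8·46.0³·42) = 7.957 → N_a = 8
Actual rate k = Gd⁴/(8D³·8) = 41.773 N/mm
Working load F = kδ = 41.773·28 = 1169.6 N
C = 46.0/7.6 = 6.0526; K_W = (4C−1)/(4C−4)+0.615/C = 1.2500
τ_max = K_W·8FD/(πd³) = 1.2500·312.11 = 390.15 MPa
τ_max > 371 MPa → exceeds allowable

(a) 8 coils; (b) NO, τ_max = 390 MPa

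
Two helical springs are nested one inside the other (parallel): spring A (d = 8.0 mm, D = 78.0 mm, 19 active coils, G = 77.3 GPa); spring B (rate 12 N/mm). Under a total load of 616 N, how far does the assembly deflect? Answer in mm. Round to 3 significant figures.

k_A = Gd⁴/(8D³N_a) = (77.3×10³)(8.0⁴)/(8·78.0³·19) = 4.3895 N/mm
Parallel: k_eq = 4.3895 + 12 = 16.389 N/mm
δ = F/k_eq = 616/16.389 = 37.585 mm

37.6 mm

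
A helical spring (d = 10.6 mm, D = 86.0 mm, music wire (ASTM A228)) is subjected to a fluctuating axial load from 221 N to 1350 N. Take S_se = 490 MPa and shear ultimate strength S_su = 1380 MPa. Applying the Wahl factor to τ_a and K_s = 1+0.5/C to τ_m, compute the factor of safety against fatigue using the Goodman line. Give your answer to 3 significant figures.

2.77

C = D/d = 86.0/10.6 = 8.1132; K_W = (4C−1)/(4C−4)+0.615/C = 1.1812; K_s = 1+0.5/C = 1.0616
F_a = (F_max−F_min)/2 = 564.5 N; F_m = (F_max+F_min)/2 = 785.5 N
τ_a = K_W·8F_aD/(πd³) = 1.1812 × 103.8 = 122.61 MPa
τ_m = K_s·8F_mD/(πd³) = 1.0616 × 144.43 = 153.33 MPa
Goodman: 1/n_f = τ_a/S_se + τ_m/S_su = 122.61/490 + 153.33/1380 = 0.25022 + 0.11111 = 0.36133
n_f = 1/0.36133 = 2.768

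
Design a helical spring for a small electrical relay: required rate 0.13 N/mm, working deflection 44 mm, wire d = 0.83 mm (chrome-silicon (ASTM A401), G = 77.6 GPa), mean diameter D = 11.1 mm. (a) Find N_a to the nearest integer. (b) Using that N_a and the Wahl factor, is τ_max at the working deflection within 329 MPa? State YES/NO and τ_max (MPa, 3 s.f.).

(a) 26 coils; (b) YES, τ_max = 312 MPa

N_a = Gd⁴/(8D³k) = (77.6×10³)(0.83⁴)/(8·11.1³·0.13) = 25.89 → N_a = 26
Actual rate k = Gd⁴/(8D³·26) = 0.12946 N/mm
Working load F = kδ = 0.12946·44 = 5.6963 N
C = 11.1/0.83 = 13.3735; K_W = (4C−1)/(4C−4)+0.615/C = 1.1066
τ_max = K_W·8FD/(πd³) = 1.1066·281.59 = 311.61 MPa
τ_max ≤ 329 MPa → acceptable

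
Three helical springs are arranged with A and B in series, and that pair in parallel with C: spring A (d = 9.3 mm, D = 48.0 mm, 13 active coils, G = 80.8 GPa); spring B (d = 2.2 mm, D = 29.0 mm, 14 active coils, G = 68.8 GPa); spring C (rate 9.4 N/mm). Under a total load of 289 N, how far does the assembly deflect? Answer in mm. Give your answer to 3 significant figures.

k_A = Gd⁴/(8D³N_a) = (80.8×10³)(9.3⁴)/(8·48.0³·13) = 52.552 N/mm
k_B = Gd⁴/(8D³N_a) = (68.8×10³)(2.2⁴)/(8·29.0³·14) = 0.59002 N/mm
Springs A,B series: k_AB = 1/(1/52.552+1/0.59002) = 0.58347 N/mm; parallel with C: k_eq = 0.58347+9.4 = 9.9835 N/mm
δ = F/k_eq = 289/9.9835 = 28.948 mm

28.9 mm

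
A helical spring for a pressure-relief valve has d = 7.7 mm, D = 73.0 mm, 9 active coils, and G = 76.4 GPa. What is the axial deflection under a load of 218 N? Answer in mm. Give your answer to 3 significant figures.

22.7 mm

k = Gd⁴/(8D³N_a) = (76.4×10³)(7.7⁴)/(8·73.0³·9) = 9.5886 N/mm
δ = F/k = 218 / 9.5886 = 22.735 mm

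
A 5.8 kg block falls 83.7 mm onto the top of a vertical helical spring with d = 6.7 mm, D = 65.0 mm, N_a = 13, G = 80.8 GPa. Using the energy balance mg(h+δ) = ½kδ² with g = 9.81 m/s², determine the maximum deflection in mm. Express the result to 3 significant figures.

52.1 mm

k = Gd⁴/(8D³N_a) = (80.8×10³)(6.7⁴)/(8·65.0³·13) = 5.7008 N/mm
W = mg = 5.8 × 9.81 = 56.898 N
½kδ² − Wδ − Wh = 0 → δ = (W + √(W² + 2kWh))/k
δ = (56.898 + √(3237.4 + 54298.7))/5.7008 = (56.898 + 239.87)/5.7008 = 52.057 mm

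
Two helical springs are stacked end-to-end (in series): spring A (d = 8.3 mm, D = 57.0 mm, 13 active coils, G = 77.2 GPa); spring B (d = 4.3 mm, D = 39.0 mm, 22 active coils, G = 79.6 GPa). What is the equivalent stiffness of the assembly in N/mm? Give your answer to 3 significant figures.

2.29 N/mm

k_A = Gd⁴/(8D³N_a) = (77.2×10³)(8.3⁴)/(8·57.0³·13) = 19.023 N/mm
k_B = Gd⁴/(8D³N_a) = (79.6×10³)(4.3⁴)/(8·39.0³·22) = 2.6066 N/mm
Series: 1/k_eq = 1/19.023 + 1/2.6066 = 0.43621; k_eq = 2.2925 N/mm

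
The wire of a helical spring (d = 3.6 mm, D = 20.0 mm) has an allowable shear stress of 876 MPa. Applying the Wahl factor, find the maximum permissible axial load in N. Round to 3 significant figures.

629 N

C = D/d = 20.0/3.6 = 5.5556
K_W = (4C−1)/(4C−4) + 0.615/C = 21.222/18.222 + 0.1107 = 1.2753
τ_max = K·8FD/(πd³) → F_max = τ_allow·πd³/(8DK)
F_max = 876·π·3.6³/(8·20.0·1.2753) = 1.284e+05/204.05 = 629.24 N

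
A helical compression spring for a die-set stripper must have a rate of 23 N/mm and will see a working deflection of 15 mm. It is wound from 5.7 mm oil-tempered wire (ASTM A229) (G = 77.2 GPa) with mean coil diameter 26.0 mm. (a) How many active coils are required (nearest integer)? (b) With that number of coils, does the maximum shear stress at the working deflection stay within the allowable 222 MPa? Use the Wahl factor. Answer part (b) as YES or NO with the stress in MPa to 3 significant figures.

(a) 25 coils; (b) YES, τ_max = 167 MPa

N_a = Gd⁴/(8D³k) = (77.2×10³)(5.7⁴)/(8·26.0³·23) = 25.2 → N_a = 25
Actual rate k = Gd⁴/(8D³·25) = 23.183 N/mm
Working load F = kδ = 23.183·15 = 347.74 N
C = 26.0/5.7 = 4.5614; K_W = (4C−1)/(4C−4)+0.615/C = 1.3454
τ_max = K_W·8FD/(πd³) = 1.3454·124.32 = 167.26 MPa
τ_max ≤ 222 MPa → acceptable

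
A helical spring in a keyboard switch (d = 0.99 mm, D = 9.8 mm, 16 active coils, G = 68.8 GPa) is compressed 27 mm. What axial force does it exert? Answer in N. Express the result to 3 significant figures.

14.8 N

k = Gd⁴/(8D³N_a) = (68.8×10³)(0.99⁴)/(8·9.8³·16) = 0.54858 N/mm
F = k·δ = 0.54858 × 27 = 14.812 N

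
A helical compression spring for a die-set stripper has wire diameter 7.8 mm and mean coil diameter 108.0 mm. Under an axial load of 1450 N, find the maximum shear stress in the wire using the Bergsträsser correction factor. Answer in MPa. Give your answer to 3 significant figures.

Spring index C = D/d = 108.0/7.8 = 13.8462
K_B = (4C+2)/(4C−3) = 57.385/52.385 = 1.0954
τ₀ = 8FD/(πd³) = 8·1450·108.0/(π·7.8³) = 1.2528e+06/1490.8 = 840.33 MPa
τ_max = K·τ₀ = 1.0954 × 840.33 = 920.53 MPa

921 MPa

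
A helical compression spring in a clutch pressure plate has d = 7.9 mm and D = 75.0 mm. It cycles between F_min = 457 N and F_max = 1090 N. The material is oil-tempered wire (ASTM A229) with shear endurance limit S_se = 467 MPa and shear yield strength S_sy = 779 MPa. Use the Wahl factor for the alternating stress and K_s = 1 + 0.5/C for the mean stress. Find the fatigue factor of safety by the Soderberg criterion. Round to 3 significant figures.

C = D/d = 75.0/7.9 = 9.4937; K_W = (4C−1)/(4C−4)+0.615/C = 1.1531; K_s = 1+0.5/C = 1.0527
F_a = (F_max−F_min)/2 = 316.5 N; F_m = (F_max+F_min)/2 = 773.5 N
τ_a = K_W·8F_aD/(πd³) = 1.1531 × 122.6 = 141.37 MPa
τ_m = K_s·8F_mD/(πd³) = 1.0527 × 299.63 = 315.41 MPa
Soderberg: 1/n_f = τ_a/S_se + τ_m/S_sy = 141.37/467 + 315.41/779 = 0.30272 + 0.40489 = 0.7076
n_f = 1/0.7076 = 1.413

1.41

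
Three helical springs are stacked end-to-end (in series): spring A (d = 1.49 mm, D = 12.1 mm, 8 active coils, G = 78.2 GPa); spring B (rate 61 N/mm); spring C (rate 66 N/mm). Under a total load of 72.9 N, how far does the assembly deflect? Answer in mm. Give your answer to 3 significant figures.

23.7 mm

k_A = Gd⁴/(8D³N_a) = (78.2×10³)(1.49⁴)/(8·12.1³·8) = 3.3995 N/mm
Series: 1/k_eq = 1/3.3995 + 1/61 + 1/66 = 0.32571; k_eq = 3.0703 N/mm
δ = F/k_eq = 72.9/3.0703 = 23.744 mm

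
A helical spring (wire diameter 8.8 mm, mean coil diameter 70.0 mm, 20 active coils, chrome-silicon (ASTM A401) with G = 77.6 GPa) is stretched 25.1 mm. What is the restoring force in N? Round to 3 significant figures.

213 N

k = Gd⁴/(8D³N_a) = (77.6×10³)(8.8⁴)/(8·70.0³·20) = 8.4797 N/mm
F = k·δ = 8.4797 × 25.1 = 212.84 N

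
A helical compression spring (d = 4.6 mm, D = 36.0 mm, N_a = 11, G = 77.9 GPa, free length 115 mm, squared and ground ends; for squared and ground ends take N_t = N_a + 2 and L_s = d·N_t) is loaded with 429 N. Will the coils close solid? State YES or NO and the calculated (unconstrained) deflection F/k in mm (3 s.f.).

NO, δ = 50.5 mm

k = Gd⁴/(8D³N_a) = (77.9×10³)(4.6⁴)/(8·36.0³·11) = 8.4953 N/mm
N_t = 13; L_s = 4.6·13 = 59.8 mm; δ_solid = L₀ − L_s = 115 − 59.8 = 55.2 mm
δ = F/k = 429/8.4953 = 50.499 mm
δ < δ_solid → spring does not go solid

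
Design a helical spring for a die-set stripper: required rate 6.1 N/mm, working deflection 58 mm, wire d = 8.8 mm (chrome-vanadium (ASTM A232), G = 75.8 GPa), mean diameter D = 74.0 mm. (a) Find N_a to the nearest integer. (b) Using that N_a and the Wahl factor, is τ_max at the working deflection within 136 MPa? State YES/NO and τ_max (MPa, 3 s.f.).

N_a = Gd⁴/(8D³k) = (75.8×10³)(8.8⁴)/(8·74.0³·6.1) = 22.99 → N_a = 23
Actual rate k = Gd⁴/(8D³·23) = 6.0966 N/mm
Working load F = kδ = 6.0966·58 = 353.6 N
C = 74.0/8.8 = 8.4091; K_W = (4C−1)/(4C−4)+0.615/C = 1.1744
τ_max = K_W·8FD/(πd³) = 1.1744·97.777 = 114.83 MPa
τ_max ≤ 136 MPa → acceptable

(a) 23 coils; (b) YES, τ_max = 115 MPa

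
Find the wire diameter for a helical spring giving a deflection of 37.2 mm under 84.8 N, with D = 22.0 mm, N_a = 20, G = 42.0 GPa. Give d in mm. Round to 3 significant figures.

Required rate k = F/δ = 84.8/37.2 = 2.2796 N/mm
d = (8D³N_a·k / G)^(1/4) = (8·22.0³·20·2.2796 / (42.0×10³))^0.25
  = (92.468)^0.25 = 3.1010 mm

3.10 mm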